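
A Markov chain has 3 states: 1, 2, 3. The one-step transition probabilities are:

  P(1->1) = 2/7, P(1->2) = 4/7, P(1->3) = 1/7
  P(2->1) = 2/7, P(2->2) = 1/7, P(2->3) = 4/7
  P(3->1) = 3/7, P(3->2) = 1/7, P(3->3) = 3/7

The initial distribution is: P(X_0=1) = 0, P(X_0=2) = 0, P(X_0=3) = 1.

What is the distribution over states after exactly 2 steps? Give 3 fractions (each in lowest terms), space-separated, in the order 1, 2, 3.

Answer: 17/49 16/49 16/49

Derivation:
Propagating the distribution step by step (d_{t+1} = d_t * P):
d_0 = (1=0, 2=0, 3=1)
  d_1[1] = 0*2/7 + 0*2/7 + 1*3/7 = 3/7
  d_1[2] = 0*4/7 + 0*1/7 + 1*1/7 = 1/7
  d_1[3] = 0*1/7 + 0*4/7 + 1*3/7 = 3/7
d_1 = (1=3/7, 2=1/7, 3=3/7)
  d_2[1] = 3/7*2/7 + 1/7*2/7 + 3/7*3/7 = 17/49
  d_2[2] = 3/7*4/7 + 1/7*1/7 + 3/7*1/7 = 16/49
  d_2[3] = 3/7*1/7 + 1/7*4/7 + 3/7*3/7 = 16/49
d_2 = (1=17/49, 2=16/49, 3=16/49)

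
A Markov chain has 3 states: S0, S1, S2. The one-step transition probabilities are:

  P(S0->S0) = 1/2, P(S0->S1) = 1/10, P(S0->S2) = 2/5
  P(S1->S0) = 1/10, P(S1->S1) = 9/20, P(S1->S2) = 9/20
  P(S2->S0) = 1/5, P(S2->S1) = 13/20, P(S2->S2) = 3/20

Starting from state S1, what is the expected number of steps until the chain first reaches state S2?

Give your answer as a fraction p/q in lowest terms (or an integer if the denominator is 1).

Answer: 120/53

Derivation:
Let h_i = expected steps to first reach S2 from state i.
Boundary: h_S2 = 0.
First-step equations for the other states:
  h_S0 = 1 + 1/2*h_S0 + 1/10*h_S1 + 2/5*h_S2
  h_S1 = 1 + 1/10*h_S0 + 9/20*h_S1 + 9/20*h_S2

Substituting h_S2 = 0 and rearranging gives the linear system (I - Q) h = 1:
  [1/2, -1/10] . (h_S0, h_S1) = 1
  [-1/10, 11/20] . (h_S0, h_S1) = 1

Solving yields:
  h_S0 = 130/53
  h_S1 = 120/53

Starting state is S1, so the expected hitting time is h_S1 = 120/53.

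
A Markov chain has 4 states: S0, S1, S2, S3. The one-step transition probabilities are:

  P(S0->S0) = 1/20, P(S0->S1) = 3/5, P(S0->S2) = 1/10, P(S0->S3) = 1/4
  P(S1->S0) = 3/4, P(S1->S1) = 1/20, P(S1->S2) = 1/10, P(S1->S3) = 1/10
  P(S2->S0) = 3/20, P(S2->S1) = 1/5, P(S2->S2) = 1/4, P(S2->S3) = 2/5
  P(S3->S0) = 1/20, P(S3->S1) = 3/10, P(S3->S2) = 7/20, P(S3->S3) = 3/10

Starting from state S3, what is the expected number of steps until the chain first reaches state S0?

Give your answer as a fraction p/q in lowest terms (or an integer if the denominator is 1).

Answer: 5400/1241

Derivation:
Let h_i = expected steps to first reach S0 from state i.
Boundary: h_S0 = 0.
First-step equations for the other states:
  h_S1 = 1 + 3/4*h_S0 + 1/20*h_S1 + 1/10*h_S2 + 1/10*h_S3
  h_S2 = 1 + 3/20*h_S0 + 1/5*h_S1 + 1/4*h_S2 + 2/5*h_S3
  h_S3 = 1 + 1/20*h_S0 + 3/10*h_S1 + 7/20*h_S2 + 3/10*h_S3

Substituting h_S0 = 0 and rearranging gives the linear system (I - Q) h = 1:
  [19/20, -1/10, -1/10] . (h_S1, h_S2, h_S3) = 1
  [-1/5, 3/4, -2/5] . (h_S1, h_S2, h_S3) = 1
  [-3/10, -7/20, 7/10] . (h_S1, h_S2, h_S3) = 1

Solving yields:
  h_S1 = 2420/1241
  h_S2 = 5180/1241
  h_S3 = 5400/1241

Starting state is S3, so the expected hitting time is h_S3 = 5400/1241.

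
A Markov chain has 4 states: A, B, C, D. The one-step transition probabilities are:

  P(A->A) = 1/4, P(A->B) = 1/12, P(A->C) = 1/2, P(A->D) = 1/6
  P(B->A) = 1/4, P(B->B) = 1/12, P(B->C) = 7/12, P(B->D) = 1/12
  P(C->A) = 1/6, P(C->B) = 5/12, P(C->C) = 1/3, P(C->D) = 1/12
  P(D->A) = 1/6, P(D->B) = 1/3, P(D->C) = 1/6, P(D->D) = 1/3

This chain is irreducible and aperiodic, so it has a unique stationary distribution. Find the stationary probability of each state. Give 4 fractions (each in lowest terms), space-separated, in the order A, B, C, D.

The stationary distribution satisfies pi = pi * P, i.e.:
  pi_A = 1/4*pi_A + 1/4*pi_B + 1/6*pi_C + 1/6*pi_D
  pi_B = 1/12*pi_A + 1/12*pi_B + 5/12*pi_C + 1/3*pi_D
  pi_C = 1/2*pi_A + 7/12*pi_B + 1/3*pi_C + 1/6*pi_D
  pi_D = 1/6*pi_A + 1/12*pi_B + 1/12*pi_C + 1/3*pi_D
with normalization: pi_A + pi_B + pi_C + pi_D = 1.

Using the first 3 balance equations plus normalization, the linear system A*pi = b is:
  [-3/4, 1/4, 1/6, 1/6] . pi = 0
  [1/12, -11/12, 5/12, 1/3] . pi = 0
  [1/2, 7/12, -2/3, 1/6] . pi = 0
  [1, 1, 1, 1] . pi = 1

Solving yields:
  pi_A = 332/1621
  pi_B = 410/1621
  pi_C = 662/1621
  pi_D = 217/1621

Verification (pi * P):
  332/1621*1/4 + 410/1621*1/4 + 662/1621*1/6 + 217/1621*1/6 = 332/1621 = pi_A  (ok)
  332/1621*1/12 + 410/1621*1/12 + 662/1621*5/12 + 217/1621*1/3 = 410/1621 = pi_B  (ok)
  332/1621*1/2 + 410/1621*7/12 + 662/1621*1/3 + 217/1621*1/6 = 662/1621 = pi_C  (ok)
  332/1621*1/6 + 410/1621*1/12 + 662/1621*1/12 + 217/1621*1/3 = 217/1621 = pi_D  (ok)

Answer: 332/1621 410/1621 662/1621 217/1621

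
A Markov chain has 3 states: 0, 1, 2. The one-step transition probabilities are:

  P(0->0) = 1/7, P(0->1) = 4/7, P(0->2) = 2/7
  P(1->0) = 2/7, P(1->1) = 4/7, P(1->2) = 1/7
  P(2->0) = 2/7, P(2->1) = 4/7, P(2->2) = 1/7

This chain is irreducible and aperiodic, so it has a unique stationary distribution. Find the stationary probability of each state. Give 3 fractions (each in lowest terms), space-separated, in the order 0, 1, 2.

Answer: 1/4 4/7 5/28

Derivation:
The stationary distribution satisfies pi = pi * P, i.e.:
  pi_0 = 1/7*pi_0 + 2/7*pi_1 + 2/7*pi_2
  pi_1 = 4/7*pi_0 + 4/7*pi_1 + 4/7*pi_2
  pi_2 = 2/7*pi_0 + 1/7*pi_1 + 1/7*pi_2
with normalization: pi_0 + pi_1 + pi_2 = 1.

Using the first 2 balance equations plus normalization, the linear system A*pi = b is:
  [-6/7, 2/7, 2/7] . pi = 0
  [4/7, -3/7, 4/7] . pi = 0
  [1, 1, 1] . pi = 1

Solving yields:
  pi_0 = 1/4
  pi_1 = 4/7
  pi_2 = 5/28

Verification (pi * P):
  1/4*1/7 + 4/7*2/7 + 5/28*2/7 = 1/4 = pi_0  (ok)
  1/4*4/7 + 4/7*4/7 + 5/28*4/7 = 4/7 = pi_1  (ok)
  1/4*2/7 + 4/7*1/7 + 5/28*1/7 = 5/28 = pi_2  (ok)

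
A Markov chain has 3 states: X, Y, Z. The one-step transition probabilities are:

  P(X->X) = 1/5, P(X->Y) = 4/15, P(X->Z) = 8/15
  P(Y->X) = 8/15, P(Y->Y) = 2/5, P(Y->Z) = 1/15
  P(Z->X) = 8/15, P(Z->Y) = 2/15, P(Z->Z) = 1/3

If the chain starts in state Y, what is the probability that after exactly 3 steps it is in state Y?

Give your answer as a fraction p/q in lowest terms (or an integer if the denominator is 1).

Computing P^3 by repeated multiplication:
P^1 =
  X: [1/5, 4/15, 8/15]
  Y: [8/15, 2/5, 1/15]
  Z: [8/15, 2/15, 1/3]
P^2 =
  X: [7/15, 52/225, 68/225]
  Y: [16/45, 14/45, 1/3]
  Z: [16/45, 6/25, 91/225]
P^3 =
  X: [17/45, 868/3375, 1232/3375]
  Y: [56/135, 178/675, 217/675]
  Z: [56/135, 826/3375, 383/1125]

(P^3)[Y -> Y] = 178/675

Answer: 178/675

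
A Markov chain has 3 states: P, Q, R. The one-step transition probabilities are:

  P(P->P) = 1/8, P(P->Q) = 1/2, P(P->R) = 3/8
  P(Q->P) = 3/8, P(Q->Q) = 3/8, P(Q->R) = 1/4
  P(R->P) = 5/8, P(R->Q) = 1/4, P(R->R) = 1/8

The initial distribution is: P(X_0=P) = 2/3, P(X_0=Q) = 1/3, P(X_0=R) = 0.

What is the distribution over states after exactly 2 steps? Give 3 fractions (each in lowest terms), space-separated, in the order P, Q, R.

Answer: 13/32 23/64 15/64

Derivation:
Propagating the distribution step by step (d_{t+1} = d_t * P):
d_0 = (P=2/3, Q=1/3, R=0)
  d_1[P] = 2/3*1/8 + 1/3*3/8 + 0*5/8 = 5/24
  d_1[Q] = 2/3*1/2 + 1/3*3/8 + 0*1/4 = 11/24
  d_1[R] = 2/3*3/8 + 1/3*1/4 + 0*1/8 = 1/3
d_1 = (P=5/24, Q=11/24, R=1/3)
  d_2[P] = 5/24*1/8 + 11/24*3/8 + 1/3*5/8 = 13/32
  d_2[Q] = 5/24*1/2 + 11/24*3/8 + 1/3*1/4 = 23/64
  d_2[R] = 5/24*3/8 + 11/24*1/4 + 1/3*1/8 = 15/64
d_2 = (P=13/32, Q=23/64, R=15/64)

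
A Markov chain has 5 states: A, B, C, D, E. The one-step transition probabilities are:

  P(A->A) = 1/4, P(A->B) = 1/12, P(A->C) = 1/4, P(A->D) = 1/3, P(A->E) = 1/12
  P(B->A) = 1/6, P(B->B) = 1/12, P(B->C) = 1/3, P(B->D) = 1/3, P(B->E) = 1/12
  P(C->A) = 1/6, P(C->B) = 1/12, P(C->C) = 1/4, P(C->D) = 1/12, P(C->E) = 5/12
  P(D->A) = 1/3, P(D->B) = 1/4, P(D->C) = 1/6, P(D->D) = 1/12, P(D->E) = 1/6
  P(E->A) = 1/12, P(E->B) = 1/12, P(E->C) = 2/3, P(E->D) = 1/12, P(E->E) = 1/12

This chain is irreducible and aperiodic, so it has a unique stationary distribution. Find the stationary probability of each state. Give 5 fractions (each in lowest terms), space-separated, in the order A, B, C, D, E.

The stationary distribution satisfies pi = pi * P, i.e.:
  pi_A = 1/4*pi_A + 1/6*pi_B + 1/6*pi_C + 1/3*pi_D + 1/12*pi_E
  pi_B = 1/12*pi_A + 1/12*pi_B + 1/12*pi_C + 1/4*pi_D + 1/12*pi_E
  pi_C = 1/4*pi_A + 1/3*pi_B + 1/4*pi_C + 1/6*pi_D + 2/3*pi_E
  pi_D = 1/3*pi_A + 1/3*pi_B + 1/12*pi_C + 1/12*pi_D + 1/12*pi_E
  pi_E = 1/12*pi_A + 1/12*pi_B + 5/12*pi_C + 1/6*pi_D + 1/12*pi_E
with normalization: pi_A + pi_B + pi_C + pi_D + pi_E = 1.

Using the first 4 balance equations plus normalization, the linear system A*pi = b is:
  [-3/4, 1/6, 1/6, 1/3, 1/12] . pi = 0
  [1/12, -11/12, 1/12, 1/4, 1/12] . pi = 0
  [1/4, 1/3, -3/4, 1/6, 2/3] . pi = 0
  [1/3, 1/3, 1/12, -11/12, 1/12] . pi = 0
  [1, 1, 1, 1, 1] . pi = 1

Solving yields:
  pi_A = 4307/22452
  pi_B = 2465/22452
  pi_C = 2487/7484
  pi_D = 297/1871
  pi_E = 4655/22452

Verification (pi * P):
  4307/22452*1/4 + 2465/22452*1/6 + 2487/7484*1/6 + 297/1871*1/3 + 4655/22452*1/12 = 4307/22452 = pi_A  (ok)
  4307/22452*1/12 + 2465/22452*1/12 + 2487/7484*1/12 + 297/1871*1/4 + 4655/22452*1/12 = 2465/22452 = pi_B  (ok)
  4307/22452*1/4 + 2465/22452*1/3 + 2487/7484*1/4 + 297/1871*1/6 + 4655/22452*2/3 = 2487/7484 = pi_C  (ok)
  4307/22452*1/3 + 2465/22452*1/3 + 2487/7484*1/12 + 297/1871*1/12 + 4655/22452*1/12 = 297/1871 = pi_D  (ok)
  4307/22452*1/12 + 2465/22452*1/12 + 2487/7484*5/12 + 297/1871*1/6 + 4655/22452*1/12 = 4655/22452 = pi_E  (ok)

Answer: 4307/22452 2465/22452 2487/7484 297/1871 4655/22452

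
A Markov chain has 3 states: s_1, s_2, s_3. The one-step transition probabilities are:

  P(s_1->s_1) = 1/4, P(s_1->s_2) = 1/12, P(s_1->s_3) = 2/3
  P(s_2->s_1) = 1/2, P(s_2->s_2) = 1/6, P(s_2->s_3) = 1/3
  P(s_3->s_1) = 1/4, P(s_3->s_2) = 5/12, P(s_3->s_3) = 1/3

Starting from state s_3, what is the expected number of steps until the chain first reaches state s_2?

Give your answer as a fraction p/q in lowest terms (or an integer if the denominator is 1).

Answer: 3

Derivation:
Let h_i = expected steps to first reach s_2 from state i.
Boundary: h_s_2 = 0.
First-step equations for the other states:
  h_s_1 = 1 + 1/4*h_s_1 + 1/12*h_s_2 + 2/3*h_s_3
  h_s_3 = 1 + 1/4*h_s_1 + 5/12*h_s_2 + 1/3*h_s_3

Substituting h_s_2 = 0 and rearranging gives the linear system (I - Q) h = 1:
  [3/4, -2/3] . (h_s_1, h_s_3) = 1
  [-1/4, 2/3] . (h_s_1, h_s_3) = 1

Solving yields:
  h_s_1 = 4
  h_s_3 = 3

Starting state is s_3, so the expected hitting time is h_s_3 = 3.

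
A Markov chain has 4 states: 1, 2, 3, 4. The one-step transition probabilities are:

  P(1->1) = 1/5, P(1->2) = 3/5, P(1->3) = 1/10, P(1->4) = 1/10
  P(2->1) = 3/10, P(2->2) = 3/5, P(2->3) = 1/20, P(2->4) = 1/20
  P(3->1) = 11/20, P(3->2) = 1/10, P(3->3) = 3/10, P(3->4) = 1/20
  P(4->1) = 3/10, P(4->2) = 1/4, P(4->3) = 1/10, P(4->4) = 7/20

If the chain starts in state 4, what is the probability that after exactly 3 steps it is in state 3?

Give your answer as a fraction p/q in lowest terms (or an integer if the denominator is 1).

Answer: 801/8000

Derivation:
Computing P^3 by repeated multiplication:
P^1 =
  1: [1/5, 3/5, 1/10, 1/10]
  2: [3/10, 3/5, 1/20, 1/20]
  3: [11/20, 1/10, 3/10, 1/20]
  4: [3/10, 1/4, 1/10, 7/20]
P^2 =
  1: [61/200, 103/200, 9/100, 9/100]
  2: [113/400, 223/400, 2/25, 2/25]
  3: [8/25, 173/400, 31/200, 37/400]
  4: [59/200, 171/400, 43/400, 17/100]
P^3 =
  1: [73/250, 1047/2000, 369/4000, 369/4000]
  2: [1167/4000, 133/250, 141/1600, 141/1600]
  3: [1227/4000, 3921/8000, 7/64, 3/32]
  4: [2379/8000, 1947/4000, 801/8000, 463/4000]

(P^3)[4 -> 3] = 801/8000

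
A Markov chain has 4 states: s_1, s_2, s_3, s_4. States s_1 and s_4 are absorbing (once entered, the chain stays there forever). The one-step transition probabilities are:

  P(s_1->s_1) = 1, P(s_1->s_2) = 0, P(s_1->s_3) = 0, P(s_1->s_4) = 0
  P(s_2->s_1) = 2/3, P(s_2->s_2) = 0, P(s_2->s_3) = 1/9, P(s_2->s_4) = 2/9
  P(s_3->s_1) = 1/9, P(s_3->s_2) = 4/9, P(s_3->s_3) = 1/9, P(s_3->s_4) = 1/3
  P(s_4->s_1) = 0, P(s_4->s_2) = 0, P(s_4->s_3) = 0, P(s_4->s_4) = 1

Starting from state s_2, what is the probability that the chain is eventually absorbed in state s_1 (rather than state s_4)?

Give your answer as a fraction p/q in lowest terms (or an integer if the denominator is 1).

Let a_i = P(absorbed in s_1 | start in state i).
Boundary conditions: a_s_1 = 1, a_s_4 = 0.
For each transient state i, a_i = sum_j P(i->j) * a_j:
  a_s_2 = 2/3*a_s_1 + 0*a_s_2 + 1/9*a_s_3 + 2/9*a_s_4
  a_s_3 = 1/9*a_s_1 + 4/9*a_s_2 + 1/9*a_s_3 + 1/3*a_s_4

Substituting a_s_1 = 1 and a_s_4 = 0, rearrange to (I - Q) a = r where r[i] = P(i -> s_1):
  [1, -1/9] . (a_s_2, a_s_3) = 2/3
  [-4/9, 8/9] . (a_s_2, a_s_3) = 1/9

Solving yields:
  a_s_2 = 49/68
  a_s_3 = 33/68

Starting state is s_2, so the absorption probability is a_s_2 = 49/68.

Answer: 49/68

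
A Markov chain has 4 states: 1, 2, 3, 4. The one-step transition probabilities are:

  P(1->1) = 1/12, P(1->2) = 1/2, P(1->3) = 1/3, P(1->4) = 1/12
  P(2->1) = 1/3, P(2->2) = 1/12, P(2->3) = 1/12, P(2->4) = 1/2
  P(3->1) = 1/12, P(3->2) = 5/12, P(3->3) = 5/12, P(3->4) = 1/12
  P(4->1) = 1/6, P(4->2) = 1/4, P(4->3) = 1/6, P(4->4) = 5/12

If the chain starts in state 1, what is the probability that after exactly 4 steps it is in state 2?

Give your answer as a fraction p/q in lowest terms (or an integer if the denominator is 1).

Computing P^4 by repeated multiplication:
P^1 =
  1: [1/12, 1/2, 1/3, 1/12]
  2: [1/3, 1/12, 1/12, 1/2]
  3: [1/12, 5/12, 5/12, 1/12]
  4: [1/6, 1/4, 1/6, 5/12]
P^2 =
  1: [31/144, 35/144, 2/9, 23/72]
  2: [7/48, 1/3, 17/72, 41/144]
  3: [7/36, 13/48, 1/4, 41/144]
  4: [13/72, 5/18, 31/144, 47/144]
P^3 =
  1: [295/1728, 173/576, 137/576, 503/1728]
  2: [329/1728, 467/1728, 2/9, 137/432]
  3: [151/864, 85/288, 413/1728, 503/1728]
  4: [311/1728, 41/144, 131/576, 133/432]
P^4 =
  1: [947/5184, 1951/6912, 595/2592, 6335/20736]
  2: [3677/20736, 6005/20736, 4799/20736, 695/2304]
  3: [3761/20736, 737/2592, 4789/20736, 3145/10368]
  4: [467/2592, 1973/6912, 4765/20736, 1579/5184]

(P^4)[1 -> 2] = 1951/6912

Answer: 1951/6912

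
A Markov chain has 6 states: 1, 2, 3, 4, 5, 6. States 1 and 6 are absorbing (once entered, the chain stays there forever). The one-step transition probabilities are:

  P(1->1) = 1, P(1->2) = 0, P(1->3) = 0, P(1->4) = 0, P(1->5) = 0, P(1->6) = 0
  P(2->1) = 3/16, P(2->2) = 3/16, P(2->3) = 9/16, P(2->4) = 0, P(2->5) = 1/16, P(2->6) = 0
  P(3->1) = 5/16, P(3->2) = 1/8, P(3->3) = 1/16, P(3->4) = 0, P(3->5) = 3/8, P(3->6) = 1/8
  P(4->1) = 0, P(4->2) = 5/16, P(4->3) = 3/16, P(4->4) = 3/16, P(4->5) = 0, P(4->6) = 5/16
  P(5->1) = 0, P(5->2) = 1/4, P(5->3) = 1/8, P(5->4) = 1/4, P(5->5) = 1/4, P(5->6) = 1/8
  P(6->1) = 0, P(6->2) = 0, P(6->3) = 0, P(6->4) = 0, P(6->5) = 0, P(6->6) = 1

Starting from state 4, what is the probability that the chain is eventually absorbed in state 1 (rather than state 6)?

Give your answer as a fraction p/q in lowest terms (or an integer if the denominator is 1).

Let a_i = P(absorbed in 1 | start in state i).
Boundary conditions: a_1 = 1, a_6 = 0.
For each transient state i, a_i = sum_j P(i->j) * a_j:
  a_2 = 3/16*a_1 + 3/16*a_2 + 9/16*a_3 + 0*a_4 + 1/16*a_5 + 0*a_6
  a_3 = 5/16*a_1 + 1/8*a_2 + 1/16*a_3 + 0*a_4 + 3/8*a_5 + 1/8*a_6
  a_4 = 0*a_1 + 5/16*a_2 + 3/16*a_3 + 3/16*a_4 + 0*a_5 + 5/16*a_6
  a_5 = 0*a_1 + 1/4*a_2 + 1/8*a_3 + 1/4*a_4 + 1/4*a_5 + 1/8*a_6

Substituting a_1 = 1 and a_6 = 0, rearrange to (I - Q) a = r where r[i] = P(i -> 1):
  [13/16, -9/16, 0, -1/16] . (a_2, a_3, a_4, a_5) = 3/16
  [-1/8, 15/16, 0, -3/8] . (a_2, a_3, a_4, a_5) = 5/16
  [-5/16, -3/16, 13/16, 0] . (a_2, a_3, a_4, a_5) = 0
  [-1/4, -1/8, -1/4, 3/4] . (a_2, a_3, a_4, a_5) = 0

Solving yields:
  a_2 = 521/754
  a_3 = 231/377
  a_4 = 307/754
  a_5 = 353/754

Starting state is 4, so the absorption probability is a_4 = 307/754.

Answer: 307/754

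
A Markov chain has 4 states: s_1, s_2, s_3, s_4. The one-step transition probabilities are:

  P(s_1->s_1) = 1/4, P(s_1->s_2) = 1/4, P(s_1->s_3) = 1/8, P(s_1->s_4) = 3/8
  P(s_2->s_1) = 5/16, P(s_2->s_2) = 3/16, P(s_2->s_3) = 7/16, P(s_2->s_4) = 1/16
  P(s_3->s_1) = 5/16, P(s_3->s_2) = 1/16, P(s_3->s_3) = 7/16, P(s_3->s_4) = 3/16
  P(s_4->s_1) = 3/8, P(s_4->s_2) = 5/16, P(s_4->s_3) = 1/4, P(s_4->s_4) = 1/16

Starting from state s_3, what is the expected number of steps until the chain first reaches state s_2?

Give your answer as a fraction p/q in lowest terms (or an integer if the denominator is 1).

Let h_i = expected steps to first reach s_2 from state i.
Boundary: h_s_2 = 0.
First-step equations for the other states:
  h_s_1 = 1 + 1/4*h_s_1 + 1/4*h_s_2 + 1/8*h_s_3 + 3/8*h_s_4
  h_s_3 = 1 + 5/16*h_s_1 + 1/16*h_s_2 + 7/16*h_s_3 + 3/16*h_s_4
  h_s_4 = 1 + 3/8*h_s_1 + 5/16*h_s_2 + 1/4*h_s_3 + 1/16*h_s_4

Substituting h_s_2 = 0 and rearranging gives the linear system (I - Q) h = 1:
  [3/4, -1/8, -3/8] . (h_s_1, h_s_3, h_s_4) = 1
  [-5/16, 9/16, -3/16] . (h_s_1, h_s_3, h_s_4) = 1
  [-3/8, -1/4, 15/16] . (h_s_1, h_s_3, h_s_4) = 1

Solving yields:
  h_s_1 = 632/141
  h_s_3 = 808/141
  h_s_4 = 1856/423

Starting state is s_3, so the expected hitting time is h_s_3 = 808/141.

Answer: 808/141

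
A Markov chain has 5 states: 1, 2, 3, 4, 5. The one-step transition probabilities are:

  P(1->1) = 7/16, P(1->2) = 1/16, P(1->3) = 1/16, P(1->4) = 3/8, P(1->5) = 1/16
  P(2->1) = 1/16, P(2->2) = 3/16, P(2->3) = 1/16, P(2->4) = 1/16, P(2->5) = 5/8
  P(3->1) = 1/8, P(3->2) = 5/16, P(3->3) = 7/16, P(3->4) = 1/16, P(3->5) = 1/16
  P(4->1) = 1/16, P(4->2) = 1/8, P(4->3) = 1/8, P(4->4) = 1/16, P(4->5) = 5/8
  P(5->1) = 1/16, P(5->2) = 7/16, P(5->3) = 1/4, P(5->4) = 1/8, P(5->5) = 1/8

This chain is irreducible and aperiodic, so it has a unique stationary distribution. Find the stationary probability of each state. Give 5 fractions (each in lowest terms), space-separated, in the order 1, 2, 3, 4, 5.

The stationary distribution satisfies pi = pi * P, i.e.:
  pi_1 = 7/16*pi_1 + 1/16*pi_2 + 1/8*pi_3 + 1/16*pi_4 + 1/16*pi_5
  pi_2 = 1/16*pi_1 + 3/16*pi_2 + 5/16*pi_3 + 1/8*pi_4 + 7/16*pi_5
  pi_3 = 1/16*pi_1 + 1/16*pi_2 + 7/16*pi_3 + 1/8*pi_4 + 1/4*pi_5
  pi_4 = 3/8*pi_1 + 1/16*pi_2 + 1/16*pi_3 + 1/16*pi_4 + 1/8*pi_5
  pi_5 = 1/16*pi_1 + 5/8*pi_2 + 1/16*pi_3 + 5/8*pi_4 + 1/8*pi_5
with normalization: pi_1 + pi_2 + pi_3 + pi_4 + pi_5 = 1.

Using the first 4 balance equations plus normalization, the linear system A*pi = b is:
  [-9/16, 1/16, 1/8, 1/16, 1/16] . pi = 0
  [1/16, -13/16, 5/16, 1/8, 7/16] . pi = 0
  [1/16, 1/16, -9/16, 1/8, 1/4] . pi = 0
  [3/8, 1/16, 1/16, -15/16, 1/8] . pi = 0
  [1, 1, 1, 1, 1] . pi = 1

Solving yields:
  pi_1 = 5179/43131
  pi_2 = 11398/43131
  pi_3 = 8659/43131
  pi_4 = 5113/43131
  pi_5 = 1162/3921

Verification (pi * P):
  5179/43131*7/16 + 11398/43131*1/16 + 8659/43131*1/8 + 5113/43131*1/16 + 1162/3921*1/16 = 5179/43131 = pi_1  (ok)
  5179/43131*1/16 + 11398/43131*3/16 + 8659/43131*5/16 + 5113/43131*1/8 + 1162/3921*7/16 = 11398/43131 = pi_2  (ok)
  5179/43131*1/16 + 11398/43131*1/16 + 8659/43131*7/16 + 5113/43131*1/8 + 1162/3921*1/4 = 8659/43131 = pi_3  (ok)
  5179/43131*3/8 + 11398/43131*1/16 + 8659/43131*1/16 + 5113/43131*1/16 + 1162/3921*1/8 = 5113/43131 = pi_4  (ok)
  5179/43131*1/16 + 11398/43131*5/8 + 8659/43131*1/16 + 5113/43131*5/8 + 1162/3921*1/8 = 1162/3921 = pi_5  (ok)

Answer: 5179/43131 11398/43131 8659/43131 5113/43131 1162/3921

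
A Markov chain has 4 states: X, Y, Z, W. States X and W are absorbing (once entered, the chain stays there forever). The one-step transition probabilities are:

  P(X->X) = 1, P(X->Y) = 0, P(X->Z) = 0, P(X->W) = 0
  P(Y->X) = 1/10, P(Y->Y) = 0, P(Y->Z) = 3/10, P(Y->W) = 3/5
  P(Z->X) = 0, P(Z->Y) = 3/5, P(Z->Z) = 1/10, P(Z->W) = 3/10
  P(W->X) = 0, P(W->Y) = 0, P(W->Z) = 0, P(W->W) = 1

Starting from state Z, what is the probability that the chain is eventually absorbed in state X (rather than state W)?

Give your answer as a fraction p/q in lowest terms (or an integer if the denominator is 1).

Answer: 1/12

Derivation:
Let a_i = P(absorbed in X | start in state i).
Boundary conditions: a_X = 1, a_W = 0.
For each transient state i, a_i = sum_j P(i->j) * a_j:
  a_Y = 1/10*a_X + 0*a_Y + 3/10*a_Z + 3/5*a_W
  a_Z = 0*a_X + 3/5*a_Y + 1/10*a_Z + 3/10*a_W

Substituting a_X = 1 and a_W = 0, rearrange to (I - Q) a = r where r[i] = P(i -> X):
  [1, -3/10] . (a_Y, a_Z) = 1/10
  [-3/5, 9/10] . (a_Y, a_Z) = 0

Solving yields:
  a_Y = 1/8
  a_Z = 1/12

Starting state is Z, so the absorption probability is a_Z = 1/12.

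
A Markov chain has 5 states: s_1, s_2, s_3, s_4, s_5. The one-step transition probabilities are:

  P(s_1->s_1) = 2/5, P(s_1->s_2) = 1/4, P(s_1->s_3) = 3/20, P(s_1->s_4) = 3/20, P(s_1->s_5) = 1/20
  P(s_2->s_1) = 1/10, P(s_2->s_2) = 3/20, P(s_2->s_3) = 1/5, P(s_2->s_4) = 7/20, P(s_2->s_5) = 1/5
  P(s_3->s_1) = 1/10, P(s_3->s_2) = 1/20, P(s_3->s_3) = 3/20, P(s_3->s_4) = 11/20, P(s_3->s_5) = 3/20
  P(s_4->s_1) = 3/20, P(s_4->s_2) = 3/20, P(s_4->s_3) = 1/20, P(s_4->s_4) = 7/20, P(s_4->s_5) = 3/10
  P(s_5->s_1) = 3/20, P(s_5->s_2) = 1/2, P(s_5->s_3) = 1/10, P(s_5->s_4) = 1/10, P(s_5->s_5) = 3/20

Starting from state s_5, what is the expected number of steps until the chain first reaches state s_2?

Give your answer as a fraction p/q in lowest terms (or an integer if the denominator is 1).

Let h_i = expected steps to first reach s_2 from state i.
Boundary: h_s_2 = 0.
First-step equations for the other states:
  h_s_1 = 1 + 2/5*h_s_1 + 1/4*h_s_2 + 3/20*h_s_3 + 3/20*h_s_4 + 1/20*h_s_5
  h_s_3 = 1 + 1/10*h_s_1 + 1/20*h_s_2 + 3/20*h_s_3 + 11/20*h_s_4 + 3/20*h_s_5
  h_s_4 = 1 + 3/20*h_s_1 + 3/20*h_s_2 + 1/20*h_s_3 + 7/20*h_s_4 + 3/10*h_s_5
  h_s_5 = 1 + 3/20*h_s_1 + 1/2*h_s_2 + 1/10*h_s_3 + 1/10*h_s_4 + 3/20*h_s_5

Substituting h_s_2 = 0 and rearranging gives the linear system (I - Q) h = 1:
  [3/5, -3/20, -3/20, -1/20] . (h_s_1, h_s_3, h_s_4, h_s_5) = 1
  [-1/10, 17/20, -11/20, -3/20] . (h_s_1, h_s_3, h_s_4, h_s_5) = 1
  [-3/20, -1/20, 13/20, -3/10] . (h_s_1, h_s_3, h_s_4, h_s_5) = 1
  [-3/20, -1/10, -1/10, 17/20] . (h_s_1, h_s_3, h_s_4, h_s_5) = 1

Solving yields:
  h_s_1 = 555/131
  h_s_3 = 4570/917
  h_s_4 = 3935/917
  h_s_5 = 395/131

Starting state is s_5, so the expected hitting time is h_s_5 = 395/131.

Answer: 395/131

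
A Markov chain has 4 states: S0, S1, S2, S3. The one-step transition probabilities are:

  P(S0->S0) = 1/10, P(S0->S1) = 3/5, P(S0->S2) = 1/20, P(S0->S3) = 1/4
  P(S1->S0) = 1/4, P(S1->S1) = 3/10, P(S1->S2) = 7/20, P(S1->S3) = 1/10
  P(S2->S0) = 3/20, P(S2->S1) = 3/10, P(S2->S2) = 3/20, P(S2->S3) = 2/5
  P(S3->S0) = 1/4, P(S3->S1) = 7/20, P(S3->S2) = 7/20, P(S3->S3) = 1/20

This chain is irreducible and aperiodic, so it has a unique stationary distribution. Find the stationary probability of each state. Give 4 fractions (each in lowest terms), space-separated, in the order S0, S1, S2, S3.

Answer: 53/270 199/540 131/540 26/135

Derivation:
The stationary distribution satisfies pi = pi * P, i.e.:
  pi_S0 = 1/10*pi_S0 + 1/4*pi_S1 + 3/20*pi_S2 + 1/4*pi_S3
  pi_S1 = 3/5*pi_S0 + 3/10*pi_S1 + 3/10*pi_S2 + 7/20*pi_S3
  pi_S2 = 1/20*pi_S0 + 7/20*pi_S1 + 3/20*pi_S2 + 7/20*pi_S3
  pi_S3 = 1/4*pi_S0 + 1/10*pi_S1 + 2/5*pi_S2 + 1/20*pi_S3
with normalization: pi_S0 + pi_S1 + pi_S2 + pi_S3 = 1.

Using the first 3 balance equations plus normalization, the linear system A*pi = b is:
  [-9/10, 1/4, 3/20, 1/4] . pi = 0
  [3/5, -7/10, 3/10, 7/20] . pi = 0
  [1/20, 7/20, -17/20, 7/20] . pi = 0
  [1, 1, 1, 1] . pi = 1

Solving yields:
  pi_S0 = 53/270
  pi_S1 = 199/540
  pi_S2 = 131/540
  pi_S3 = 26/135

Verification (pi * P):
  53/270*1/10 + 199/540*1/4 + 131/540*3/20 + 26/135*1/4 = 53/270 = pi_S0  (ok)
  53/270*3/5 + 199/540*3/10 + 131/540*3/10 + 26/135*7/20 = 199/540 = pi_S1  (ok)
  53/270*1/20 + 199/540*7/20 + 131/540*3/20 + 26/135*7/20 = 131/540 = pi_S2  (ok)
  53/270*1/4 + 199/540*1/10 + 131/540*2/5 + 26/135*1/20 = 26/135 = pi_S3  (ok)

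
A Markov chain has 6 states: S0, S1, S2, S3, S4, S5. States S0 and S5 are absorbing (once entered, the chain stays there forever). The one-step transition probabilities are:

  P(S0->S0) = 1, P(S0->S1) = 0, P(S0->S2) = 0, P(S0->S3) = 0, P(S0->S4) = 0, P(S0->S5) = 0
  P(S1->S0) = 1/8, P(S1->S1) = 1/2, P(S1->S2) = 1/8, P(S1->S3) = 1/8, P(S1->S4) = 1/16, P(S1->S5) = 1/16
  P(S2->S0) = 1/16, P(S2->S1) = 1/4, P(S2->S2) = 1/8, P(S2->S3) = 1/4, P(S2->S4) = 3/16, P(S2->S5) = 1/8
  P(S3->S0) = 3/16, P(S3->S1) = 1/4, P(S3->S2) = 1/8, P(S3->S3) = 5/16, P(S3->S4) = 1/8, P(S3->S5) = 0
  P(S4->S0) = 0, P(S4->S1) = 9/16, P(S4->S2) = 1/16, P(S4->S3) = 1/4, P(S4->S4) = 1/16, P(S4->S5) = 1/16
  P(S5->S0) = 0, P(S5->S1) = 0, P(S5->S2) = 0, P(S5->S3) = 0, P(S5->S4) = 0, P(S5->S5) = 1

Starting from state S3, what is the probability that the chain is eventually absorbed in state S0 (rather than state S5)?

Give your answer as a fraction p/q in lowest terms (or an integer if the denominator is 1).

Let a_i = P(absorbed in S0 | start in state i).
Boundary conditions: a_S0 = 1, a_S5 = 0.
For each transient state i, a_i = sum_j P(i->j) * a_j:
  a_S1 = 1/8*a_S0 + 1/2*a_S1 + 1/8*a_S2 + 1/8*a_S3 + 1/16*a_S4 + 1/16*a_S5
  a_S2 = 1/16*a_S0 + 1/4*a_S1 + 1/8*a_S2 + 1/4*a_S3 + 3/16*a_S4 + 1/8*a_S5
  a_S3 = 3/16*a_S0 + 1/4*a_S1 + 1/8*a_S2 + 5/16*a_S3 + 1/8*a_S4 + 0*a_S5
  a_S4 = 0*a_S0 + 9/16*a_S1 + 1/16*a_S2 + 1/4*a_S3 + 1/16*a_S4 + 1/16*a_S5

Substituting a_S0 = 1 and a_S5 = 0, rearrange to (I - Q) a = r where r[i] = P(i -> S0):
  [1/2, -1/8, -1/8, -1/16] . (a_S1, a_S2, a_S3, a_S4) = 1/8
  [-1/4, 7/8, -1/4, -3/16] . (a_S1, a_S2, a_S3, a_S4) = 1/16
  [-1/4, -1/8, 11/16, -1/8] . (a_S1, a_S2, a_S3, a_S4) = 3/16
  [-9/16, -1/16, -1/4, 15/16] . (a_S1, a_S2, a_S3, a_S4) = 0

Solving yields:
  a_S1 = 6277/9380
  a_S2 = 1149/1876
  a_S3 = 3489/4690
  a_S4 = 601/938

Starting state is S3, so the absorption probability is a_S3 = 3489/4690.

Answer: 3489/4690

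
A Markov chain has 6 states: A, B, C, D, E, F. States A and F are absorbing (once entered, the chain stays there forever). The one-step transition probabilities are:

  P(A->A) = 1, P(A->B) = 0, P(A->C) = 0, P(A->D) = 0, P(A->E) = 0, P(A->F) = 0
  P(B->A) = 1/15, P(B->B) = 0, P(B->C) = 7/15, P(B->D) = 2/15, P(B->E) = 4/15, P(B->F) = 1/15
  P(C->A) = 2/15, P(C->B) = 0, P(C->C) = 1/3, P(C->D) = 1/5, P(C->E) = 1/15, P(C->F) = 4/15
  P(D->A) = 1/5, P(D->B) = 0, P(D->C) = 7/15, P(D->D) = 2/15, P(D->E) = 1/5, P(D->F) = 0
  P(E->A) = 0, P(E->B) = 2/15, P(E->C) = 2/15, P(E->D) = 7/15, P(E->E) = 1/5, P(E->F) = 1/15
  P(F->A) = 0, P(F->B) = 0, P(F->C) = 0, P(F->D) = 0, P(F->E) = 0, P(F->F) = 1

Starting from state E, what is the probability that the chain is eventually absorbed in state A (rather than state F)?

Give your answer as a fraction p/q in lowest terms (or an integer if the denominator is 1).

Let a_i = P(absorbed in A | start in state i).
Boundary conditions: a_A = 1, a_F = 0.
For each transient state i, a_i = sum_j P(i->j) * a_j:
  a_B = 1/15*a_A + 0*a_B + 7/15*a_C + 2/15*a_D + 4/15*a_E + 1/15*a_F
  a_C = 2/15*a_A + 0*a_B + 1/3*a_C + 1/5*a_D + 1/15*a_E + 4/15*a_F
  a_D = 1/5*a_A + 0*a_B + 7/15*a_C + 2/15*a_D + 1/5*a_E + 0*a_F
  a_E = 0*a_A + 2/15*a_B + 2/15*a_C + 7/15*a_D + 1/5*a_E + 1/15*a_F

Substituting a_A = 1 and a_F = 0, rearrange to (I - Q) a = r where r[i] = P(i -> A):
  [1, -7/15, -2/15, -4/15] . (a_B, a_C, a_D, a_E) = 1/15
  [0, 2/3, -1/5, -1/15] . (a_B, a_C, a_D, a_E) = 2/15
  [0, -7/15, 13/15, -1/5] . (a_B, a_C, a_D, a_E) = 1/5
  [-2/15, -2/15, -7/15, 4/5] . (a_B, a_C, a_D, a_E) = 0

Solving yields:
  a_B = 6378/13747
  a_C = 5737/13747
  a_D = 7774/13747
  a_E = 6554/13747

Starting state is E, so the absorption probability is a_E = 6554/13747.

Answer: 6554/13747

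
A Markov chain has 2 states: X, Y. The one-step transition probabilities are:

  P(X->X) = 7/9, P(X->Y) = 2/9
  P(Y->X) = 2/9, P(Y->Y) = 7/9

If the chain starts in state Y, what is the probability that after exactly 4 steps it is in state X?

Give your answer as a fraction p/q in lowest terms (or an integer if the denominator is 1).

Answer: 2968/6561

Derivation:
Computing P^4 by repeated multiplication:
P^1 =
  X: [7/9, 2/9]
  Y: [2/9, 7/9]
P^2 =
  X: [53/81, 28/81]
  Y: [28/81, 53/81]
P^3 =
  X: [427/729, 302/729]
  Y: [302/729, 427/729]
P^4 =
  X: [3593/6561, 2968/6561]
  Y: [2968/6561, 3593/6561]

(P^4)[Y -> X] = 2968/6561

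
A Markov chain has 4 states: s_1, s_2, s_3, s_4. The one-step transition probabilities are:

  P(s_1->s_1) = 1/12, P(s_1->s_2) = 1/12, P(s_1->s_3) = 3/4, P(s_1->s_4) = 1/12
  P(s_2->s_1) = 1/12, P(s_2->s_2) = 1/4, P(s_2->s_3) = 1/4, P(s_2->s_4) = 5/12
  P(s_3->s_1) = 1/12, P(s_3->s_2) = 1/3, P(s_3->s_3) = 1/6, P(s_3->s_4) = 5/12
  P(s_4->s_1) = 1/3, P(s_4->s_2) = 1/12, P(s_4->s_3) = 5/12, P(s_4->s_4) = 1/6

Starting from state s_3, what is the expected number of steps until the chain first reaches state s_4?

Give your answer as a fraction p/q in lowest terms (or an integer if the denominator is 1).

Answer: 18/7

Derivation:
Let h_i = expected steps to first reach s_4 from state i.
Boundary: h_s_4 = 0.
First-step equations for the other states:
  h_s_1 = 1 + 1/12*h_s_1 + 1/12*h_s_2 + 3/4*h_s_3 + 1/12*h_s_4
  h_s_2 = 1 + 1/12*h_s_1 + 1/4*h_s_2 + 1/4*h_s_3 + 5/12*h_s_4
  h_s_3 = 1 + 1/12*h_s_1 + 1/3*h_s_2 + 1/6*h_s_3 + 5/12*h_s_4

Substituting h_s_4 = 0 and rearranging gives the linear system (I - Q) h = 1:
  [11/12, -1/12, -3/4] . (h_s_1, h_s_2, h_s_3) = 1
  [-1/12, 3/4, -1/4] . (h_s_1, h_s_2, h_s_3) = 1
  [-1/12, -1/3, 5/6] . (h_s_1, h_s_2, h_s_3) = 1

Solving yields:
  h_s_1 = 24/7
  h_s_2 = 18/7
  h_s_3 = 18/7

Starting state is s_3, so the expected hitting time is h_s_3 = 18/7.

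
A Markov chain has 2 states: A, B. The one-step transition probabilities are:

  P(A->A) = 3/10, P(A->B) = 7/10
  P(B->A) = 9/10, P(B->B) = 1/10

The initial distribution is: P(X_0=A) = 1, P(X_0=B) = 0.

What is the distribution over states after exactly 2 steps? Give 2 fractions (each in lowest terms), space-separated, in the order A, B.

Propagating the distribution step by step (d_{t+1} = d_t * P):
d_0 = (A=1, B=0)
  d_1[A] = 1*3/10 + 0*9/10 = 3/10
  d_1[B] = 1*7/10 + 0*1/10 = 7/10
d_1 = (A=3/10, B=7/10)
  d_2[A] = 3/10*3/10 + 7/10*9/10 = 18/25
  d_2[B] = 3/10*7/10 + 7/10*1/10 = 7/25
d_2 = (A=18/25, B=7/25)

Answer: 18/25 7/25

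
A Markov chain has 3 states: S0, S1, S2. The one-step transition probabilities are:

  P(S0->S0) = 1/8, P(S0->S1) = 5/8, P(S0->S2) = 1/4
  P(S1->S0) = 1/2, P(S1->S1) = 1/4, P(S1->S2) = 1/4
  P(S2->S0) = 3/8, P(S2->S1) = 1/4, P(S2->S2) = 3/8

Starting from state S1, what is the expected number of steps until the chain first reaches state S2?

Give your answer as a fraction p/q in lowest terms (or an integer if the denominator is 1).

Let h_i = expected steps to first reach S2 from state i.
Boundary: h_S2 = 0.
First-step equations for the other states:
  h_S0 = 1 + 1/8*h_S0 + 5/8*h_S1 + 1/4*h_S2
  h_S1 = 1 + 1/2*h_S0 + 1/4*h_S1 + 1/4*h_S2

Substituting h_S2 = 0 and rearranging gives the linear system (I - Q) h = 1:
  [7/8, -5/8] . (h_S0, h_S1) = 1
  [-1/2, 3/4] . (h_S0, h_S1) = 1

Solving yields:
  h_S0 = 4
  h_S1 = 4

Starting state is S1, so the expected hitting time is h_S1 = 4.

Answer: 4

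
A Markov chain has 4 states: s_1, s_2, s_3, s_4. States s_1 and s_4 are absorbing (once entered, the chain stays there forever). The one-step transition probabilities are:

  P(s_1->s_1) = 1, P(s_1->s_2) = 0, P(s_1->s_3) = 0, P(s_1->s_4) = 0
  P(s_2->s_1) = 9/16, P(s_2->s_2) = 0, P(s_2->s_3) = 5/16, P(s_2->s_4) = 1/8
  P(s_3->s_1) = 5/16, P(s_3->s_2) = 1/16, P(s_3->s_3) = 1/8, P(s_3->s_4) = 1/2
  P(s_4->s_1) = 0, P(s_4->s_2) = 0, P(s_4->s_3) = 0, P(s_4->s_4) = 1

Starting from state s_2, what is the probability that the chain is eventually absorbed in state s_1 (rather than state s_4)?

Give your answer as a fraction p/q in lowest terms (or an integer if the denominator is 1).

Answer: 151/219

Derivation:
Let a_i = P(absorbed in s_1 | start in state i).
Boundary conditions: a_s_1 = 1, a_s_4 = 0.
For each transient state i, a_i = sum_j P(i->j) * a_j:
  a_s_2 = 9/16*a_s_1 + 0*a_s_2 + 5/16*a_s_3 + 1/8*a_s_4
  a_s_3 = 5/16*a_s_1 + 1/16*a_s_2 + 1/8*a_s_3 + 1/2*a_s_4

Substituting a_s_1 = 1 and a_s_4 = 0, rearrange to (I - Q) a = r where r[i] = P(i -> s_1):
  [1, -5/16] . (a_s_2, a_s_3) = 9/16
  [-1/16, 7/8] . (a_s_2, a_s_3) = 5/16

Solving yields:
  a_s_2 = 151/219
  a_s_3 = 89/219

Starting state is s_2, so the absorption probability is a_s_2 = 151/219.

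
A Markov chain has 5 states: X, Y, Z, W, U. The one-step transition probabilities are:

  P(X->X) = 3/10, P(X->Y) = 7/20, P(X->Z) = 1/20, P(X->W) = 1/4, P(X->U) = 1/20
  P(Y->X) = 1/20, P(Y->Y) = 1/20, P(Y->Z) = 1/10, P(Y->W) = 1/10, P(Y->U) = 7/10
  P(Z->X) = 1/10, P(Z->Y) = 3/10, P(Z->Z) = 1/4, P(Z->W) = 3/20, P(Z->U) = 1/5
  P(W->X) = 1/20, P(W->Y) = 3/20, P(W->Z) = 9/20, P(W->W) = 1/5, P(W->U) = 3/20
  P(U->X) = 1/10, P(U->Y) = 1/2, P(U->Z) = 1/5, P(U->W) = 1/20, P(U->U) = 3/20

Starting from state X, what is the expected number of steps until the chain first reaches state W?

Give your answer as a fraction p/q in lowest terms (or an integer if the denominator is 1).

Let h_i = expected steps to first reach W from state i.
Boundary: h_W = 0.
First-step equations for the other states:
  h_X = 1 + 3/10*h_X + 7/20*h_Y + 1/20*h_Z + 1/4*h_W + 1/20*h_U
  h_Y = 1 + 1/20*h_X + 1/20*h_Y + 1/10*h_Z + 1/10*h_W + 7/10*h_U
  h_Z = 1 + 1/10*h_X + 3/10*h_Y + 1/4*h_Z + 3/20*h_W + 1/5*h_U
  h_U = 1 + 1/10*h_X + 1/2*h_Y + 1/5*h_Z + 1/20*h_W + 3/20*h_U

Substituting h_W = 0 and rearranging gives the linear system (I - Q) h = 1:
  [7/10, -7/20, -1/20, -1/20] . (h_X, h_Y, h_Z, h_U) = 1
  [-1/20, 19/20, -1/10, -7/10] . (h_X, h_Y, h_Z, h_U) = 1
  [-1/10, -3/10, 3/4, -1/5] . (h_X, h_Y, h_Z, h_U) = 1
  [-1/10, -1/2, -1/5, 17/20] . (h_X, h_Y, h_Z, h_U) = 1

Solving yields:
  h_X = 44520/5923
  h_Y = 169460/17769
  h_Z = 155380/17769
  h_U = 57620/5923

Starting state is X, so the expected hitting time is h_X = 44520/5923.

Answer: 44520/5923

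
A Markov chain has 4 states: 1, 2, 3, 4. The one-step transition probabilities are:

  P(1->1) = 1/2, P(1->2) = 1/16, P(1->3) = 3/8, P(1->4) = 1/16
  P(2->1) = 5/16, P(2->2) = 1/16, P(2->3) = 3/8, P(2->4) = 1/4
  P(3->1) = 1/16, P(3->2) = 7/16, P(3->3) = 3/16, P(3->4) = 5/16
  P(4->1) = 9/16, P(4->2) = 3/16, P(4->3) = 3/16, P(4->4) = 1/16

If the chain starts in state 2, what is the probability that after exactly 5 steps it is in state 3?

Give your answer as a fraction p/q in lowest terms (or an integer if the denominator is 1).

Answer: 303231/1048576

Derivation:
Computing P^5 by repeated multiplication:
P^1 =
  1: [1/2, 1/16, 3/8, 1/16]
  2: [5/16, 1/16, 3/8, 1/4]
  3: [1/16, 7/16, 3/16, 5/16]
  4: [9/16, 3/16, 3/16, 1/16]
P^2 =
  1: [21/64, 27/128, 75/256, 43/256]
  2: [87/256, 15/64, 33/128, 43/256]
  3: [91/256, 11/64, 9/32, 49/256]
  4: [99/256, 9/64, 21/64, 37/256]
P^3 =
  1: [351/1024, 99/512, 591/2048, 359/2048]
  2: [1449/4096, 369/2048, 1209/4096, 175/1024]
  3: [1461/4096, 393/2048, 1173/4096, 169/1024]
  4: [1389/4096, 417/2048, 1173/4096, 175/1024]
P^4 =
  1: [5709/16384, 789/4096, 4719/16384, 175/1024]
  2: [22791/65536, 6375/32768, 18849/65536, 5573/32768]
  3: [22875/65536, 6243/32768, 19029/65536, 5573/32768]
  4: [22755/65536, 6267/32768, 18957/65536, 5645/32768]
P^5 =
  1: [91371/262144, 25149/131072, 75747/262144, 5591/32768]
  2: [365241/1048576, 100461/524288, 303231/1048576, 89591/524288]
  3: [364773/1048576, 101001/524288, 302691/1048576, 89555/524288]
  4: [365277/1048576, 100929/524288, 302475/1048576, 89483/524288]

(P^5)[2 -> 3] = 303231/1048576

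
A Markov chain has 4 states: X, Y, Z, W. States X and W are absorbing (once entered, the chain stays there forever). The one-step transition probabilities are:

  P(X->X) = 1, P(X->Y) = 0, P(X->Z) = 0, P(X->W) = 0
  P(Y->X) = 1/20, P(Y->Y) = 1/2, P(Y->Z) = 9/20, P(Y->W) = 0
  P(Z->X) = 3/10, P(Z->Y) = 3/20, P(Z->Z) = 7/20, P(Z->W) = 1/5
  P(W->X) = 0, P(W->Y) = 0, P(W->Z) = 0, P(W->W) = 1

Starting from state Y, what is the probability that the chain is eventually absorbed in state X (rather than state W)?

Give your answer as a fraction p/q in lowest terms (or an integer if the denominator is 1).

Answer: 67/103

Derivation:
Let a_i = P(absorbed in X | start in state i).
Boundary conditions: a_X = 1, a_W = 0.
For each transient state i, a_i = sum_j P(i->j) * a_j:
  a_Y = 1/20*a_X + 1/2*a_Y + 9/20*a_Z + 0*a_W
  a_Z = 3/10*a_X + 3/20*a_Y + 7/20*a_Z + 1/5*a_W

Substituting a_X = 1 and a_W = 0, rearrange to (I - Q) a = r where r[i] = P(i -> X):
  [1/2, -9/20] . (a_Y, a_Z) = 1/20
  [-3/20, 13/20] . (a_Y, a_Z) = 3/10

Solving yields:
  a_Y = 67/103
  a_Z = 63/103

Starting state is Y, so the absorption probability is a_Y = 67/103.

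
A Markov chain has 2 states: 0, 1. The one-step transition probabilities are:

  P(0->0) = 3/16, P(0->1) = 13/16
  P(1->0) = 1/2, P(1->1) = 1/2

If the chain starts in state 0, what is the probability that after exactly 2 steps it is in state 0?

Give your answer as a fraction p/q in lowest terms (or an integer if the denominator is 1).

Answer: 113/256

Derivation:
Computing P^2 by repeated multiplication:
P^1 =
  0: [3/16, 13/16]
  1: [1/2, 1/2]
P^2 =
  0: [113/256, 143/256]
  1: [11/32, 21/32]

(P^2)[0 -> 0] = 113/256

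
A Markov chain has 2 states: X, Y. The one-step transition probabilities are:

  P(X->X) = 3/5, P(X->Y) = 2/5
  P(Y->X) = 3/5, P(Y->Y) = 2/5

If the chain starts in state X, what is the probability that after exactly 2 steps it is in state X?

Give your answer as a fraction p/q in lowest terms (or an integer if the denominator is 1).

Computing P^2 by repeated multiplication:
P^1 =
  X: [3/5, 2/5]
  Y: [3/5, 2/5]
P^2 =
  X: [3/5, 2/5]
  Y: [3/5, 2/5]

(P^2)[X -> X] = 3/5

Answer: 3/5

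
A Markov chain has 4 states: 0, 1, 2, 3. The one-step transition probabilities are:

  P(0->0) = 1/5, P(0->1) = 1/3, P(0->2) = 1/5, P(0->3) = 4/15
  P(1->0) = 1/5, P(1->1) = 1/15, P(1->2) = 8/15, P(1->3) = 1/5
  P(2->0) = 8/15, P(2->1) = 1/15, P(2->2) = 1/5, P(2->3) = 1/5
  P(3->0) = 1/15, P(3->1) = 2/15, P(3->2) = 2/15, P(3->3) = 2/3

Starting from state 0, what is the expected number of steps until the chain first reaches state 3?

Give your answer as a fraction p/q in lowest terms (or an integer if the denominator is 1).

Let h_i = expected steps to first reach 3 from state i.
Boundary: h_3 = 0.
First-step equations for the other states:
  h_0 = 1 + 1/5*h_0 + 1/3*h_1 + 1/5*h_2 + 4/15*h_3
  h_1 = 1 + 1/5*h_0 + 1/15*h_1 + 8/15*h_2 + 1/5*h_3
  h_2 = 1 + 8/15*h_0 + 1/15*h_1 + 1/5*h_2 + 1/5*h_3

Substituting h_3 = 0 and rearranging gives the linear system (I - Q) h = 1:
  [4/5, -1/3, -1/5] . (h_0, h_1, h_2) = 1
  [-1/5, 14/15, -8/15] . (h_0, h_1, h_2) = 1
  [-8/15, -1/15, 4/5] . (h_0, h_1, h_2) = 1

Solving yields:
  h_0 = 183/43
  h_1 = 195/43
  h_2 = 192/43

Starting state is 0, so the expected hitting time is h_0 = 183/43.

Answer: 183/43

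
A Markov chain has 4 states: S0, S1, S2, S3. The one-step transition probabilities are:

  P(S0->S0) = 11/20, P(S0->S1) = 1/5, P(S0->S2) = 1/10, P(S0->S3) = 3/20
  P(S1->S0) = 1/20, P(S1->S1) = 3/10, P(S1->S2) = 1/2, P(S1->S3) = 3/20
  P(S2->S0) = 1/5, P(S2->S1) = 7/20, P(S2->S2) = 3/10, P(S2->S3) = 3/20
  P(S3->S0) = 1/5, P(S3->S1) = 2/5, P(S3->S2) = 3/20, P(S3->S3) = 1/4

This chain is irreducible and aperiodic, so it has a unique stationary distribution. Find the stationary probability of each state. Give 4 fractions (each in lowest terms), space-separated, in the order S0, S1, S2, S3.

Answer: 125/528 487/1584 229/792 1/6

Derivation:
The stationary distribution satisfies pi = pi * P, i.e.:
  pi_S0 = 11/20*pi_S0 + 1/20*pi_S1 + 1/5*pi_S2 + 1/5*pi_S3
  pi_S1 = 1/5*pi_S0 + 3/10*pi_S1 + 7/20*pi_S2 + 2/5*pi_S3
  pi_S2 = 1/10*pi_S0 + 1/2*pi_S1 + 3/10*pi_S2 + 3/20*pi_S3
  pi_S3 = 3/20*pi_S0 + 3/20*pi_S1 + 3/20*pi_S2 + 1/4*pi_S3
with normalization: pi_S0 + pi_S1 + pi_S2 + pi_S3 = 1.

Using the first 3 balance equations plus normalization, the linear system A*pi = b is:
  [-9/20, 1/20, 1/5, 1/5] . pi = 0
  [1/5, -7/10, 7/20, 2/5] . pi = 0
  [1/10, 1/2, -7/10, 3/20] . pi = 0
  [1, 1, 1, 1] . pi = 1

Solving yields:
  pi_S0 = 125/528
  pi_S1 = 487/1584
  pi_S2 = 229/792
  pi_S3 = 1/6

Verification (pi * P):
  125/528*11/20 + 487/1584*1/20 + 229/792*1/5 + 1/6*1/5 = 125/528 = pi_S0  (ok)
  125/528*1/5 + 487/1584*3/10 + 229/792*7/20 + 1/6*2/5 = 487/1584 = pi_S1  (ok)
  125/528*1/10 + 487/1584*1/2 + 229/792*3/10 + 1/6*3/20 = 229/792 = pi_S2  (ok)
  125/528*3/20 + 487/1584*3/20 + 229/792*3/20 + 1/6*1/4 = 1/6 = pi_S3  (ok)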